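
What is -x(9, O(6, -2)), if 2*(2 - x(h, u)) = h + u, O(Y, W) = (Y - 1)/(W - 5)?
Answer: 15/7 ≈ 2.1429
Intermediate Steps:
O(Y, W) = (-1 + Y)/(-5 + W)
x(h, u) = 2 - h/2 - u/2 (x(h, u) = 2 - (h + u)/2 = 2 + (-h/2 - u/2) = 2 - h/2 - u/2)
-x(9, O(6, -2)) = -(2 - ½*9 - (-1 + 6)/(2*(-5 - 2))) = -(2 - 9/2 - 5/(2*(-7))) = -(2 - 9/2 - (-1)*5/14) = -(2 - 9/2 - ½*(-5/7)) = -(2 - 9/2 + 5/14) = -1*(-15/7) = 15/7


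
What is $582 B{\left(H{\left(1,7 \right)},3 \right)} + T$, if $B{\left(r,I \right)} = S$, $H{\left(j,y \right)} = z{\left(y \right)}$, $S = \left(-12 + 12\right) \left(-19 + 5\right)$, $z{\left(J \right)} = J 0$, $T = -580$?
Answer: $-580$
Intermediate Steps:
$z{\left(J \right)} = 0$
$S = 0$ ($S = 0 \left(-14\right) = 0$)
$H{\left(j,y \right)} = 0$
$B{\left(r,I \right)} = 0$
$582 B{\left(H{\left(1,7 \right)},3 \right)} + T = 582 \cdot 0 - 580 = 0 - 580 = -580$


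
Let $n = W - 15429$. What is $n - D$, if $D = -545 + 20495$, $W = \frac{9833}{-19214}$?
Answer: $- \frac{679781939}{19214} \approx -35380.0$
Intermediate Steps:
$W = - \frac{9833}{19214}$ ($W = 9833 \left(- \frac{1}{19214}\right) = - \frac{9833}{19214} \approx -0.51176$)
$D = 19950$
$n = - \frac{296462639}{19214}$ ($n = - \frac{9833}{19214} - 15429 = - \frac{296462639}{19214} \approx -15430.0$)
$n - D = - \frac{296462639}{19214} - 19950 = - \frac{679781939}{19214}$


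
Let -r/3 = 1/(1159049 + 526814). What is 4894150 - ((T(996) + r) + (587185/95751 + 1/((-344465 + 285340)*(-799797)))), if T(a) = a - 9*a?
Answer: 12473217205329046397792906129/2544457887182585743875 ≈ 4.9021e+6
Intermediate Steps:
T(a) = -8*a (T(a) = a - 9*a = -8*a)
r = -3/1685863 (r = -3/(1159049 + 526814) = -3/1685863 ≈ -1.7795e-6)
4894150 - ((T(996) + r) + (587185/95751 + 1/((-344465 + 285340)*(-799797)))) = 4894150 - ((-8*996 - 3/1685863) + (587185/95751 + 1/((-344465 + 285340)*(-799797)))) = 4894150 - ((-7968 - 3/1685863) + (587185*(1/95751) - 1/799797/(-59125))) = 4894150 - (-13432956387/1685863 + (587185/95751 - 1/59125*(-1/799797))) = 4894150 - (-13432956387/1685863 + (587185/95751 + 1/47287997625)) = 4894150 - (-13432956387/1685863 + 9255600961843792/1509291020197125) = 4894150 - 1*(-20258636774394379407074879/2544457887182585743875) = 4894150 + 20258636774394379407074879/2544457887182585743875 = 12473217205329046397792906129/2544457887182585743875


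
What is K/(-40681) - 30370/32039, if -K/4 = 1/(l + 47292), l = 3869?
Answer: -63208492939014/66682150456999 ≈ -0.94791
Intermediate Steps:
K = -4/51161 (K = -4/(3869 + 47292) = -4/51161 ≈ -7.8185e-5)
K/(-40681) - 30370/32039 = -4/51161/(-40681) - 30370/32039 = -4/51161*(-1/40681) - 30370*1/32039 = 4/2081280641 - 30370/32039 = -63208492939014/66682150456999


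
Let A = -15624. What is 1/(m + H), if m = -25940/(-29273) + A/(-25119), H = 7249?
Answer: 81700943/592373352275 ≈ 0.00013792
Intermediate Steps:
m = 123216468/81700943 (m = -25940/(-29273) - 15624/(-25119) = -25940*(-1/29273) - 15624*(-1/25119) = 25940/29273 + 1736/2791 = 123216468/81700943 ≈ 1.5081)
1/(m + H) = 1/(123216468/81700943 + 7249) = 1/(592373352275/81700943) = 81700943/592373352275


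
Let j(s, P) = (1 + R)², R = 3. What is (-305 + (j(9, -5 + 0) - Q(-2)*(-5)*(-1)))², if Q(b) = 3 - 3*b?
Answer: 111556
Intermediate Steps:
j(s, P) = 16 (j(s, P) = (1 + 3)² = 4² = 16)
(-305 + (j(9, -5 + 0) - Q(-2)*(-5)*(-1)))² = (-305 + (16 - (3 - 3*(-2))*(-5)*(-1)))² = (-305 + (16 - (3 + 6)*(-5)*(-1)))² = (-305 + (16 - 9*(-5)*(-1)))² = (-305 + (16 - (-45)*(-1)))² = (-305 + (16 - 1*45))² = (-305 + (16 - 45))² = (-305 - 29)² = (-334)² = 111556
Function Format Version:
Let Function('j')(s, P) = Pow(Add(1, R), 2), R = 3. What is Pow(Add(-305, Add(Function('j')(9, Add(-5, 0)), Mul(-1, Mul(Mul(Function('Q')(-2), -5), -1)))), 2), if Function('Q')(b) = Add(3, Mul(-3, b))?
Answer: 111556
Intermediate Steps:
Function('j')(s, P) = 16 (Function('j')(s, P) = Pow(Add(1, 3), 2) = Pow(4, 2) = 16)
Pow(Add(-305, Add(Function('j')(9, Add(-5, 0)), Mul(-1, Mul(Mul(Function('Q')(-2), -5), -1)))), 2) = Pow(Add(-305, Add(16, Mul(-1, Mul(Mul(Add(3, Mul(-3, -2)), -5), -1)))), 2) = Pow(Add(-305, Add(16, Mul(-1, Mul(Mul(Add(3, 6), -5), -1)))), 2) = Pow(Add(-305, Add(16, Mul(-1, Mul(Mul(9, -5), -1)))), 2) = Pow(Add(-305, Add(16, Mul(-1, Mul(-45, -1)))), 2) = Pow(Add(-305, Add(16, Mul(-1, 45))), 2) = Pow(Add(-305, Add(16, -45)), 2) = Pow(Add(-305, -29), 2) = Pow(-334, 2) = 111556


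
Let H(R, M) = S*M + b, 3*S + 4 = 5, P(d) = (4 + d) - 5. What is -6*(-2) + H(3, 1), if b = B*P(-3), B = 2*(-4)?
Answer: 133/3 ≈ 44.333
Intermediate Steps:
P(d) = -1 + d
S = ⅓ (S = -4/3 + (⅓)*5 = -4/3 + 5/3 = ⅓ ≈ 0.33333)
B = -8
b = 32 (b = -8*(-1 - 3) = -8*(-4) = 32)
H(R, M) = 32 + M/3 (H(R, M) = M/3 + 32 = 32 + M/3)
-6*(-2) + H(3, 1) = -6*(-2) + (32 + (⅓)*1) = 12 + (32 + ⅓) = 12 + 97/3 = 133/3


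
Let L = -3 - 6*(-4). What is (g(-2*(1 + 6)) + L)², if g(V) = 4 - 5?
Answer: 400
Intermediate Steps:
g(V) = -1
L = 21 (L = -3 + 24 = 21)
(g(-2*(1 + 6)) + L)² = (-1 + 21)² = 20² = 400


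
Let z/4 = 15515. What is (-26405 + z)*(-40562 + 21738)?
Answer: -671169720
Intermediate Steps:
z = 62060 (z = 4*15515 = 62060)
(-26405 + z)*(-40562 + 21738) = (-26405 + 62060)*(-40562 + 21738) = 35655*(-18824) = -671169720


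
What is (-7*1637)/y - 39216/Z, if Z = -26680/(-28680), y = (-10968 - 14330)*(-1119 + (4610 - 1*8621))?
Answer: -521300286754919/12366059940 ≈ -42156.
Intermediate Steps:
y = 129778740 (y = -25298*(-1119 + (4610 - 8621)) = -25298*(-1119 - 4011) = -25298*(-5130) = 129778740)
Z = 667/717 (Z = -26680*(-1/28680) = 667/717 ≈ 0.93027)
(-7*1637)/y - 39216/Z = -7*1637/129778740 - 39216/667/717 = -11459*1/129778740 - 39216*717/667 = -1637/18539820 - 28117872/667 = -521300286754919/12366059940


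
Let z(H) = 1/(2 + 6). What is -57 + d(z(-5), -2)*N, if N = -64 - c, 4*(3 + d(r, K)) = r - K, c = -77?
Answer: -2851/32 ≈ -89.094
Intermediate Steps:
z(H) = ⅛ (z(H) = 1/8 = ⅛)
d(r, K) = -3 - K/4 + r/4 (d(r, K) = -3 + (r - K)/4 = -3 + (-K/4 + r/4) = -3 - K/4 + r/4)
N = 13 (N = -64 - 1*(-77) = -64 + 77 = 13)
-57 + d(z(-5), -2)*N = -57 + (-3 - ¼*(-2) + (¼)*(⅛))*13 = -57 + (-3 + ½ + 1/32)*13 = -57 - 79/32*13 = -57 - 1027/32 = -2851/32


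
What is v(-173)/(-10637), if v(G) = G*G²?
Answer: 5177717/10637 ≈ 486.76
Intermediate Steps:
v(G) = G³
v(-173)/(-10637) = (-173)³/(-10637) = -5177717*(-1/10637) = 5177717/10637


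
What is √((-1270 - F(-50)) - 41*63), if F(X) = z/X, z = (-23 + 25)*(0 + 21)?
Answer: 4*I*√6019/5 ≈ 62.066*I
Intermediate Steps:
z = 42 (z = 2*21 = 42)
F(X) = 42/X
√((-1270 - F(-50)) - 41*63) = √((-1270 - 42/(-50)) - 41*63) = √((-1270 - 42*(-1)/50) - 2583) = √((-1270 - 1*(-21/25)) - 2583) = √((-1270 + 21/25) - 2583) = √(-31729/25 - 2583) = √(-96304/25) = 4*I*√6019/5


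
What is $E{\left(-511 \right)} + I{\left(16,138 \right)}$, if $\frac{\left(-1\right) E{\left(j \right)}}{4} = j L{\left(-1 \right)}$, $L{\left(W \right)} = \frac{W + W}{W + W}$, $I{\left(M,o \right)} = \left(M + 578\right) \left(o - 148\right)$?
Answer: $-3896$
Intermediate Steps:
$I{\left(M,o \right)} = \left(-148 + o\right) \left(578 + M\right)$ ($I{\left(M,o \right)} = \left(578 + M\right) \left(o + \left(-228 + 80\right)\right) = \left(578 + M\right) \left(o - 148\right) = \left(578 + M\right) \left(-148 + o\right) = \left(-148 + o\right) \left(578 + M\right)$)
$L{\left(W \right)} = 1$ ($L{\left(W \right)} = \frac{2 W}{2 W} = 2 W \frac{1}{2 W} = 1$)
$E{\left(j \right)} = - 4 j$ ($E{\left(j \right)} = - 4 j 1 = - 4 j$)
$E{\left(-511 \right)} + I{\left(16,138 \right)} = \left(-4\right) \left(-511\right) + \left(-85544 - 2368 + 578 \cdot 138 + 16 \cdot 138\right) = 2044 + \left(-85544 - 2368 + 79764 + 2208\right) = 2044 - 5940 = -3896$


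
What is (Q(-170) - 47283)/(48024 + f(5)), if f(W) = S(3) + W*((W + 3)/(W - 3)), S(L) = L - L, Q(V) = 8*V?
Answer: -48643/48044 ≈ -1.0125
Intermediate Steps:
S(L) = 0
f(W) = W*(3 + W)/(-3 + W) (f(W) = 0 + W*((W + 3)/(W - 3)) = 0 + W*((3 + W)/(-3 + W)) = 0 + W*(3 + W)/(-3 + W) = W*(3 + W)/(-3 + W))
(Q(-170) - 47283)/(48024 + f(5)) = (8*(-170) - 47283)/(48024 + 5*(3 + 5)/(-3 + 5)) = (-1360 - 47283)/(48024 + 5*8/2) = -48643/(48024 + 5*(½)*8) = -48643/(48024 + 20) = -48643/48044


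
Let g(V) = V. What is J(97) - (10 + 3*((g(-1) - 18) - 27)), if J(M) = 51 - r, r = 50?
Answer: 129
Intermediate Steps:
J(M) = 1 (J(M) = 51 - 1*50 = 51 - 50 = 1)
J(97) - (10 + 3*((g(-1) - 18) - 27)) = 1 - (10 + 3*((-1 - 18) - 27)) = 1 - (10 + 3*(-19 - 27)) = 1 - (10 + 3*(-46)) = 1 - (10 - 138) = 1 - 1*(-128) = 1 + 128 = 129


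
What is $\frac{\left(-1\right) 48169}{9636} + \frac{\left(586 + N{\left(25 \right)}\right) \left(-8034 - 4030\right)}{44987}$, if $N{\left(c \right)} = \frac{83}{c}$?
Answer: $- \frac{160624238737}{985215300} \approx -163.03$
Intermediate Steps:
$\frac{\left(-1\right) 48169}{9636} + \frac{\left(586 + N{\left(25 \right)}\right) \left(-8034 - 4030\right)}{44987} = \frac{\left(-1\right) 48169}{9636} + \frac{\left(586 + \frac{83}{25}\right) \left(-8034 - 4030\right)}{44987} = \left(-48169\right) \frac{1}{9636} + \left(586 + 83 \cdot \frac{1}{25}\right) \left(-8034 - 4030\right) \frac{1}{44987} = - \frac{4379}{876} + \left(586 + \frac{83}{25}\right) \left(-12064\right) \frac{1}{44987} = - \frac{4379}{876} + \frac{14733}{25} \left(-12064\right) \frac{1}{44987} = - \frac{4379}{876} - \frac{177738912}{1124675} = - \frac{160624238737}{985215300}$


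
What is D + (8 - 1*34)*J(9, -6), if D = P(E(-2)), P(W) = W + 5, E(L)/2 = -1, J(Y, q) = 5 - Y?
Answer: 107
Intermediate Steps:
E(L) = -2 (E(L) = 2*(-1) = -2)
P(W) = 5 + W
D = 3 (D = 5 - 2 = 3)
D + (8 - 1*34)*J(9, -6) = 3 + (8 - 1*34)*(5 - 1*9) = 3 + (8 - 34)*(5 - 9) = 3 - 26*(-4) = 3 + 104 = 107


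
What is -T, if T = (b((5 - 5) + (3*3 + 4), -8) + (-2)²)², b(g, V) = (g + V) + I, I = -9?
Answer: 0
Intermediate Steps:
b(g, V) = -9 + V + g (b(g, V) = (g + V) - 9 = (V + g) - 9 = -9 + V + g)
T = 0 (T = ((-9 - 8 + ((5 - 5) + (3*3 + 4))) + (-2)²)² = ((-9 - 8 + (0 + (9 + 4))) + 4)² = ((-9 - 8 + (0 + 13)) + 4)² = ((-9 - 8 + 13) + 4)² = (-4 + 4)² = 0² = 0)
-T = -1*0 = 0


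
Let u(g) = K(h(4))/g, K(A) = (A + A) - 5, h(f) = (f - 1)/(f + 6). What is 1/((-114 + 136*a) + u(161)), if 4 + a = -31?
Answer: -805/3923592 ≈ -0.00020517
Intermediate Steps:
a = -35 (a = -4 - 31 = -35)
h(f) = (-1 + f)/(6 + f)
K(A) = -5 + 2*A (K(A) = 2*A - 5 = -5 + 2*A)
u(g) = -22/(5*g) (u(g) = (-5 + 2*((-1 + 4)/(6 + 4)))/g = (-5 + 2*(3/10))/g = (-5 + ⅗)/g = -22/(5*g))
1/((-114 + 136*a) + u(161)) = 1/((-114 + 136*(-35)) - 22/5/161) = 1/((-114 - 4760) - 22/5*1/161) = 1/(-4874 - 22/805) = 1/(-3923592/805) = -805/3923592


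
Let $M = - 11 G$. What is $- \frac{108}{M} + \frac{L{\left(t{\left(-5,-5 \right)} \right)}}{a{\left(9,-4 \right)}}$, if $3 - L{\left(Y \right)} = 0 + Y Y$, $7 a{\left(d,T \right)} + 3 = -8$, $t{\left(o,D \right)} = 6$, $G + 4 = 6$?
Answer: $\frac{285}{11} \approx 25.909$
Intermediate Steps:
$G = 2$ ($G = -4 + 6 = 2$)
$M = -22$ ($M = \left(-11\right) 2 = -22$)
$a{\left(d,T \right)} = - \frac{11}{7}$ ($a{\left(d,T \right)} = - \frac{3}{7} + \frac{1}{7} \left(-8\right) = - \frac{3}{7} - \frac{8}{7} = - \frac{11}{7}$)
$L{\left(Y \right)} = 3 - Y^{2}$ ($L{\left(Y \right)} = 3 - \left(0 + Y Y\right) = 3 - \left(0 + Y^{2}\right) = 3 - Y^{2}$)
$- \frac{108}{M} + \frac{L{\left(t{\left(-5,-5 \right)} \right)}}{a{\left(9,-4 \right)}} = - \frac{108}{-22} + \frac{3 - 6^{2}}{- \frac{11}{7}} = \left(-108\right) \left(- \frac{1}{22}\right) + \left(3 - 36\right) \left(- \frac{7}{11}\right) = \frac{54}{11} + \left(3 - 36\right) \left(- \frac{7}{11}\right) = \frac{54}{11} - -21 = \frac{54}{11} + 21 = \frac{285}{11}$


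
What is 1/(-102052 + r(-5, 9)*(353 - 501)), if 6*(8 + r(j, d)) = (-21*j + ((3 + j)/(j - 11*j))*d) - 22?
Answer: -75/7717984 ≈ -9.7176e-6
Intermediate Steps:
r(j, d) = -35/3 - 7*j/2 - d*(3 + j)/(60*j) (r(j, d) = -8 + ((-21*j + ((3 + j)/(j - 11*j))*d) - 22)/6 = -8 + ((-21*j + ((3 + j)/((-10*j)))*d) - 22)/6 = -8 + ((-21*j + ((3 + j)*(-1/(10*j)))*d) - 22)/6 = -8 + ((-21*j + (-(3 + j)/(10*j))*d) - 22)/6 = -8 + ((-21*j - d*(3 + j)/(10*j)) - 22)/6 = -8 + (-22 - 21*j - d*(3 + j)/(10*j))/6 = -8 + (-11/3 - 7*j/2 - d*(3 + j)/(60*j)) = -35/3 - 7*j/2 - d*(3 + j)/(60*j))
1/(-102052 + r(-5, 9)*(353 - 501)) = 1/(-102052 + ((1/60)*(-3*9 - 1*(-5)*(700 + 9 + 210*(-5)))/(-5))*(353 - 501)) = 1/(-102052 + ((1/60)*(-⅕)*(-27 - 1*(-5)*(700 + 9 - 1050)))*(-148)) = 1/(-102052 + ((1/60)*(-⅕)*(-27 - 1*(-5)*(-341)))*(-148)) = 1/(-102052 + ((1/60)*(-⅕)*(-27 - 1705))*(-148)) = 1/(-102052 + ((1/60)*(-⅕)*(-1732))*(-148)) = 1/(-102052 + (433/75)*(-148)) = 1/(-102052 - 64084/75) = 1/(-7717984/75) = -75/7717984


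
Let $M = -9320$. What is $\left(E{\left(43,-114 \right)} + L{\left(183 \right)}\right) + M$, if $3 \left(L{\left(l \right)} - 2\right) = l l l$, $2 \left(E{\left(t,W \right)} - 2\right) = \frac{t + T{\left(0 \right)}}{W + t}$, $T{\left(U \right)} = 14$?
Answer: $\frac{288758789}{142} \approx 2.0335 \cdot 10^{6}$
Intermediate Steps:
$E{\left(t,W \right)} = 2 + \frac{14 + t}{2 \left(W + t\right)}$ ($E{\left(t,W \right)} = 2 + \frac{\left(t + 14\right) \frac{1}{W + t}}{2} = 2 + \frac{\left(14 + t\right) \frac{1}{W + t}}{2} = 2 + \frac{\frac{1}{W + t} \left(14 + t\right)}{2} = 2 + \frac{14 + t}{2 \left(W + t\right)}$)
$L{\left(l \right)} = 2 + \frac{l^{3}}{3}$ ($L{\left(l \right)} = 2 + \frac{l l l}{3} = 2 + \frac{l^{2} l}{3} = 2 + \frac{l^{3}}{3}$)
$\left(E{\left(43,-114 \right)} + L{\left(183 \right)}\right) + M = \left(\frac{7 + 2 \left(-114\right) + \frac{5}{2} \cdot 43}{-114 + 43} + \left(2 + \frac{183^{3}}{3}\right)\right) - 9320 = \left(\frac{7 - 228 + \frac{215}{2}}{-71} + \left(2 + \frac{1}{3} \cdot 6128487\right)\right) - 9320 = \left(\left(- \frac{1}{71}\right) \left(- \frac{227}{2}\right) + \left(2 + 2042829\right)\right) - 9320 = \left(\frac{227}{142} + 2042831\right) - 9320 = \frac{290082229}{142} - 9320 = \frac{288758789}{142}$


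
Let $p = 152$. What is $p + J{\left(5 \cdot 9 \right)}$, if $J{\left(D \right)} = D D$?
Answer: $2177$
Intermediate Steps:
$J{\left(D \right)} = D^{2}$
$p + J{\left(5 \cdot 9 \right)} = 152 + \left(5 \cdot 9\right)^{2} = 152 + 45^{2} = 152 + 2025 = 2177$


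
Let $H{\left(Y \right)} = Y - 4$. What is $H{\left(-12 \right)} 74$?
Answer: $-1184$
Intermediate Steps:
$H{\left(Y \right)} = -4 + Y$ ($H{\left(Y \right)} = Y - 4 = -4 + Y$)
$H{\left(-12 \right)} 74 = \left(-4 - 12\right) 74 = \left(-16\right) 74 = -1184$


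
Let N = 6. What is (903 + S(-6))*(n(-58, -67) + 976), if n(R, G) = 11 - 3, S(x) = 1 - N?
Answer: 883632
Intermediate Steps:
S(x) = -5 (S(x) = 1 - 1*6 = 1 - 6 = -5)
n(R, G) = 8
(903 + S(-6))*(n(-58, -67) + 976) = (903 - 5)*(8 + 976) = 898*984 = 883632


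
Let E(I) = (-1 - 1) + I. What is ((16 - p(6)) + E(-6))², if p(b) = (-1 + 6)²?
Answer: 289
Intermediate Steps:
p(b) = 25 (p(b) = 5² = 25)
E(I) = -2 + I
((16 - p(6)) + E(-6))² = ((16 - 1*25) + (-2 - 6))² = ((16 - 25) - 8)² = (-9 - 8)² = (-17)² = 289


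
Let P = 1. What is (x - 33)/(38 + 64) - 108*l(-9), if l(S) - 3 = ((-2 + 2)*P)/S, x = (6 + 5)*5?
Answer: -16513/51 ≈ -323.78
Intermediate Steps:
x = 55 (x = 11*5 = 55)
l(S) = 3 (l(S) = 3 + ((-2 + 2)*1)/S = 3 + (0*1)/S = 3 + 0/S = 3 + 0 = 3)
(x - 33)/(38 + 64) - 108*l(-9) = (55 - 33)/(38 + 64) - 108*3 = 22/102 - 324 = 22*(1/102) - 324 = 11/51 - 324 = -16513/51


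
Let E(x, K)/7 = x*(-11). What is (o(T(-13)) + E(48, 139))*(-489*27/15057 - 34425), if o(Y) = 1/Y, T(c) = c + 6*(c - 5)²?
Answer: 411050449541700/3230563 ≈ 1.2724e+8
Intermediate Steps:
T(c) = c + 6*(-5 + c)²
E(x, K) = -77*x (E(x, K) = 7*(x*(-11)) = 7*(-11*x) = -77*x)
(o(T(-13)) + E(48, 139))*(-489*27/15057 - 34425) = (1/(-13 + 6*(-5 - 13)²) - 77*48)*(-489*27/15057 - 34425) = (1/(-13 + 6*(-18)²) - 3696)*(-13203*1/15057 - 34425) = (1/(-13 + 6*324) - 3696)*(-1467/1673 - 34425) = (1/(-13 + 1944) - 3696)*(-57594492/1673) = (1/1931 - 3696)*(-57594492/1673) = -7136975/1931*(-57594492/1673) = 411050449541700/3230563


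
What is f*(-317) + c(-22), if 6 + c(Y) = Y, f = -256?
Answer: 81124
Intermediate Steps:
c(Y) = -6 + Y
f*(-317) + c(-22) = -256*(-317) + (-6 - 22) = 81152 - 28 = 81124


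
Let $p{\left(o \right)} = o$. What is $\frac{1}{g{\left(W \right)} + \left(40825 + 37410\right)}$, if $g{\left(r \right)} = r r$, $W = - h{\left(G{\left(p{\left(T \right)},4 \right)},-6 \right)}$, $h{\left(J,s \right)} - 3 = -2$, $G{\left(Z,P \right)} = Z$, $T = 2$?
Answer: $\frac{1}{78236} \approx 1.2782 \cdot 10^{-5}$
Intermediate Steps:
$h{\left(J,s \right)} = 1$ ($h{\left(J,s \right)} = 3 - 2 = 1$)
$W = -1$ ($W = \left(-1\right) 1 = -1$)
$g{\left(r \right)} = r^{2}$
$\frac{1}{g{\left(W \right)} + \left(40825 + 37410\right)} = \frac{1}{\left(-1\right)^{2} + \left(40825 + 37410\right)} = \frac{1}{1 + 78235} = \frac{1}{78236}$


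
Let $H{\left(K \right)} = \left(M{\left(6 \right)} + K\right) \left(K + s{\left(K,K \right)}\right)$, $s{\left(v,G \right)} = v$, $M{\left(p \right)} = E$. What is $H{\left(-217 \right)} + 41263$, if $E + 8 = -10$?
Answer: $143253$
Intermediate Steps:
$E = -18$ ($E = -8 - 10 = -18$)
$M{\left(p \right)} = -18$
$H{\left(K \right)} = 2 K \left(-18 + K\right)$ ($H{\left(K \right)} = \left(-18 + K\right) \left(K + K\right) = \left(-18 + K\right) 2 K = 2 K \left(-18 + K\right)$)
$H{\left(-217 \right)} + 41263 = 2 \left(-217\right) \left(-18 - 217\right) + 41263 = 2 \left(-217\right) \left(-235\right) + 41263 = 101990 + 41263 = 143253$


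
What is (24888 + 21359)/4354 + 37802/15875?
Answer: 898761033/69119750 ≈ 13.003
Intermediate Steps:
(24888 + 21359)/4354 + 37802/15875 = 46247*(1/4354) + 37802*(1/15875) = 46247/4354 + 37802/15875 = 898761033/69119750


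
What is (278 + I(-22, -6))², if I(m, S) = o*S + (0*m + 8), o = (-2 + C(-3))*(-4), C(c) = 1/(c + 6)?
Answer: 60516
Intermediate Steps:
C(c) = 1/(6 + c)
o = 20/3 (o = (-2 + 1/(6 - 3))*(-4) = (-2 + 1/3)*(-4) = (-2 + ⅓)*(-4) = -5/3*(-4) = 20/3 ≈ 6.6667)
I(m, S) = 8 + 20*S/3 (I(m, S) = 20*S/3 + (0*m + 8) = 20*S/3 + (0 + 8) = 20*S/3 + 8 = 8 + 20*S/3)
(278 + I(-22, -6))² = (278 + (8 + (20/3)*(-6)))² = (278 + (8 - 40))² = (278 - 32)² = 246² = 60516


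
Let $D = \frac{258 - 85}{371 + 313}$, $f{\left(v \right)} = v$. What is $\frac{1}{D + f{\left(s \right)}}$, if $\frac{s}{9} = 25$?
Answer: $\frac{684}{154073} \approx 0.0044395$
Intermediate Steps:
$s = 225$ ($s = 9 \cdot 25 = 225$)
$D = \frac{173}{684} \approx 0.25292$
$\frac{1}{D + f{\left(s \right)}} = \frac{1}{\frac{173}{684} + 225} = \frac{1}{\frac{154073}{684}} = \frac{684}{154073}$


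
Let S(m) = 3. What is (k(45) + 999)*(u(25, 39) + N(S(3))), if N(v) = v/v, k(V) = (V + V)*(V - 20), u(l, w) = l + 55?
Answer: 263169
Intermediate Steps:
u(l, w) = 55 + l
k(V) = 2*V*(-20 + V) (k(V) = (2*V)*(-20 + V) = 2*V*(-20 + V))
N(v) = 1
(k(45) + 999)*(u(25, 39) + N(S(3))) = (2*45*(-20 + 45) + 999)*((55 + 25) + 1) = (2*45*25 + 999)*(80 + 1) = (2250 + 999)*81 = 3249*81 = 263169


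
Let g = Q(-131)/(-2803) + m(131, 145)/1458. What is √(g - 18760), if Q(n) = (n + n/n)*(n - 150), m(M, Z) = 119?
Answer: I*√430096846413338/151362 ≈ 137.01*I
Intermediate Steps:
Q(n) = (1 + n)*(-150 + n) (Q(n) = (n + 1)*(-150 + n) = (1 + n)*(-150 + n))
g = -52927183/4086774 (g = (-150 + (-131)² - 149*(-131))/(-2803) + 119/1458 = (-150 + 17161 + 19519)*(-1/2803) + 119*(1/1458) = 36530*(-1/2803) + 119/1458 = -36530/2803 + 119/1458 = -52927183/4086774 ≈ -12.951)
√(g - 18760) = √(-52927183/4086774 - 18760) = √(-76720807423/4086774) = I*√430096846413338/151362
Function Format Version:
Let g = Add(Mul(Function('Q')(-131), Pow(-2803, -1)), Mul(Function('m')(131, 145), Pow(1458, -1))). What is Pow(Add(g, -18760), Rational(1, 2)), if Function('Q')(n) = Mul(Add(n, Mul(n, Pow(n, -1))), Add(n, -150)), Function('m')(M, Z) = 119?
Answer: Mul(Rational(1, 151362), I, Pow(430096846413338, Rational(1, 2))) ≈ Mul(137.01, I)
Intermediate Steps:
Function('Q')(n) = Mul(Add(1, n), Add(-150, n)) (Function('Q')(n) = Mul(Add(n, 1), Add(-150, n)) = Mul(Add(1, n), Add(-150, n)))
g = Rational(-52927183, 4086774) (g = Add(Mul(Add(-150, Pow(-131, 2), Mul(-149, -131)), Pow(-2803, -1)), Mul(119, Pow(1458, -1))) = Add(Mul(Add(-150, 17161, 19519), Rational(-1, 2803)), Mul(119, Rational(1, 1458))) = Add(Mul(36530, Rational(-1, 2803)), Rational(119, 1458)) = Add(Rational(-36530, 2803), Rational(119, 1458)) = Rational(-52927183, 4086774) ≈ -12.951)
Pow(Add(g, -18760), Rational(1, 2)) = Pow(Add(Rational(-52927183, 4086774), -18760), Rational(1, 2)) = Pow(Rational(-76720807423, 4086774), Rational(1, 2)) = Mul(Rational(1, 151362), I, Pow(430096846413338, Rational(1, 2)))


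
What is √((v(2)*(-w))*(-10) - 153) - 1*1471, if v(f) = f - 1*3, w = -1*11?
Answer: -1471 + I*√43 ≈ -1471.0 + 6.5574*I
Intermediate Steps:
w = -11
v(f) = -3 + f (v(f) = f - 3 = -3 + f)
√((v(2)*(-w))*(-10) - 153) - 1*1471 = √(((-3 + 2)*(-1*(-11)))*(-10) - 153) - 1*1471 = √(-1*11*(-10) - 153) - 1471 = √(-11*(-10) - 153) - 1471 = √(110 - 153) - 1471 = √(-43) - 1471 = I*√43 - 1471 = -1471 + I*√43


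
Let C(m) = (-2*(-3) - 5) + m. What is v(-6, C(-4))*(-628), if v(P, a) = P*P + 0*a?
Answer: -22608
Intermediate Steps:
C(m) = 1 + m (C(m) = (6 - 5) + m = 1 + m)
v(P, a) = P² (v(P, a) = P² + 0 = P²)
v(-6, C(-4))*(-628) = (-6)²*(-628) = 36*(-628) = -22608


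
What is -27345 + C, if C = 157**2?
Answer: -2696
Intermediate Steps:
C = 24649
-27345 + C = -27345 + 24649 = -2696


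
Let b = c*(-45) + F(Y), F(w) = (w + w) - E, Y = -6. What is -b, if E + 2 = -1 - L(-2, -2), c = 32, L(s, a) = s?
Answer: 1451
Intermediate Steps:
E = -1 (E = -2 + (-1 - 1*(-2)) = -2 + (-1 + 2) = -2 + 1 = -1)
F(w) = 1 + 2*w (F(w) = (w + w) - 1*(-1) = 2*w + 1 = 1 + 2*w)
b = -1451 (b = 32*(-45) + (1 + 2*(-6)) = -1440 + (1 - 12) = -1440 - 11 = -1451)
-b = -1*(-1451) = 1451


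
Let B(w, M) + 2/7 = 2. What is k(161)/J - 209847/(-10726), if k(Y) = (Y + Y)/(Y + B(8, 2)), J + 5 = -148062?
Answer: 35390318361707/1808921805238 ≈ 19.564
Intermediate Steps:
J = -148067 (J = -5 - 148062 = -148067)
B(w, M) = 12/7 (B(w, M) = -2/7 + 2 = 12/7)
k(Y) = 2*Y/(12/7 + Y) (k(Y) = (Y + Y)/(Y + 12/7) = (2*Y)/(12/7 + Y) = 2*Y/(12/7 + Y))
k(161)/J - 209847/(-10726) = (14*161/(12 + 7*161))/(-148067) - 209847/(-10726) = (14*161/(12 + 1127))*(-1/148067) - 209847*(-1/10726) = (14*161/1139)*(-1/148067) + 209847/10726 = (14*161*(1/1139))*(-1/148067) + 209847/10726 = (2254/1139)*(-1/148067) + 209847/10726 = -2254/168648313 + 209847/10726 = 35390318361707/1808921805238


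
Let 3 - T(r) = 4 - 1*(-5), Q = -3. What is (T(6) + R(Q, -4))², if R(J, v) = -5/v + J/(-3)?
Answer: 225/16 ≈ 14.063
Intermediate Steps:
T(r) = -6 (T(r) = 3 - (4 - 1*(-5)) = 3 - (4 + 5) = 3 - 1*9 = 3 - 9 = -6)
R(J, v) = -5/v - J/3 (R(J, v) = -5/v + J*(-⅓) = -5/v - J/3)
(T(6) + R(Q, -4))² = (-6 + (-5/(-4) - ⅓*(-3)))² = (-6 + (-5*(-¼) + 1))² = (-6 + (5/4 + 1))² = (-6 + 9/4)² = (-15/4)² = 225/16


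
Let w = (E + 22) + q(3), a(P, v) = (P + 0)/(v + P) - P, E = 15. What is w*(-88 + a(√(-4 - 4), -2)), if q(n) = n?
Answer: 40*(-92*I - 85*√2)/(I + √2) ≈ -3493.3 - 131.99*I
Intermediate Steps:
a(P, v) = -P + P/(P + v) (a(P, v) = P/(P + v) - P = -P + P/(P + v))
w = 40 (w = (15 + 22) + 3 = 37 + 3 = 40)
w*(-88 + a(√(-4 - 4), -2)) = 40*(-88 + √(-4 - 4)*(1 - √(-4 - 4) - 1*(-2))/(√(-4 - 4) - 2)) = 40*(-88 + √(-8)*(1 - √(-8) + 2)/(√(-8) - 2)) = 40*(-88 + (2*I*√2)*(1 - 2*I*√2 + 2)/(2*I*√2 - 2)) = 40*(-88 + (2*I*√2)*(1 - 2*I*√2 + 2)/(-2 + 2*I*√2)) = 40*(-88 + (2*I*√2)*(3 - 2*I*√2)/(-2 + 2*I*√2)) = 40*(-88 + 2*I*√2*(3 - 2*I*√2)/(-2 + 2*I*√2)) = -3520 + 80*I*√2*(3 - 2*I*√2)/(-2 + 2*I*√2)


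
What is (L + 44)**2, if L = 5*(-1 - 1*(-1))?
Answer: 1936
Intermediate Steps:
L = 0 (L = 5*(-1 + 1) = 5*0 = 0)
(L + 44)**2 = (0 + 44)**2 = 44**2 = 1936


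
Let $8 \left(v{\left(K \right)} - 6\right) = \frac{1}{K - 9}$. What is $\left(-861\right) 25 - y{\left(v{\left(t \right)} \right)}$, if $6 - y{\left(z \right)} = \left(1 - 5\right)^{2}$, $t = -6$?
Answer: $-21515$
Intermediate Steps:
$v{\left(K \right)} = 6 + \frac{1}{8 \left(-9 + K\right)}$ ($v{\left(K \right)} = 6 + \frac{1}{8 \left(K - 9\right)} = 6 + \frac{1}{8 \left(-9 + K\right)}$)
$y{\left(z \right)} = -10$ ($y{\left(z \right)} = 6 - \left(1 - 5\right)^{2} = 6 - \left(-4\right)^{2} = 6 - 16 = -10$)
$\left(-861\right) 25 - y{\left(v{\left(t \right)} \right)} = \left(-861\right) 25 - -10 = -21525 + 10 = -21515$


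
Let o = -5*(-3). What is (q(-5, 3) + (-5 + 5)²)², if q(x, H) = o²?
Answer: 50625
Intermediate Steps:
o = 15
q(x, H) = 225 (q(x, H) = 15² = 225)
(q(-5, 3) + (-5 + 5)²)² = (225 + (-5 + 5)²)² = (225 + 0²)² = (225 + 0)² = 225² = 50625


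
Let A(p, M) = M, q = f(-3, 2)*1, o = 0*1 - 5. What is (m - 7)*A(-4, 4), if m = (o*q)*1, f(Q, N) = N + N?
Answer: -108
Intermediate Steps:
o = -5 (o = 0 - 5 = -5)
f(Q, N) = 2*N
q = 4 (q = (2*2)*1 = 4*1 = 4)
m = -20 (m = -5*4*1 = -20*1 = -20)
(m - 7)*A(-4, 4) = (-20 - 7)*4 = -27*4 = -108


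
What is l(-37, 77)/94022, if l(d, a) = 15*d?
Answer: -555/94022 ≈ -0.0059029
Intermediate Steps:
l(-37, 77)/94022 = (15*(-37))/94022 = -555*1/94022 = -555/94022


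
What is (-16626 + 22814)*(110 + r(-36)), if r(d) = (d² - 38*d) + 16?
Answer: 17264520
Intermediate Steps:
r(d) = 16 + d² - 38*d
(-16626 + 22814)*(110 + r(-36)) = (-16626 + 22814)*(110 + (16 + (-36)² - 38*(-36))) = 6188*(110 + (16 + 1296 + 1368)) = 6188*(110 + 2680) = 6188*2790 = 17264520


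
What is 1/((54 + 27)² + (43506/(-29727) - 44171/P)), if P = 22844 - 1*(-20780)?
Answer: 144090072/945018187163 ≈ 0.00015247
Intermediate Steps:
P = 43624 (P = 22844 + 20780 = 43624)
1/((54 + 27)² + (43506/(-29727) - 44171/P)) = 1/((54 + 27)² + (43506/(-29727) - 44171/43624)) = 1/(81² + (43506*(-1/29727) - 44171*1/43624)) = 1/(6561 + (-4834/3303 - 44171/43624)) = 1/(6561 - 356775229/144090072) = 1/(945018187163/144090072) = 144090072/945018187163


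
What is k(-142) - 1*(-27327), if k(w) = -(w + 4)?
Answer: 27465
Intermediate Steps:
k(w) = -4 - w (k(w) = -(4 + w) = -4 - w)
k(-142) - 1*(-27327) = (-4 - 1*(-142)) - 1*(-27327) = (-4 + 142) + 27327 = 138 + 27327 = 27465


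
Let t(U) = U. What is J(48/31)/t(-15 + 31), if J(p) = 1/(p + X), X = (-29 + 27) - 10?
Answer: -31/5184 ≈ -0.0059799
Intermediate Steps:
X = -12 (X = -2 - 10 = -12)
J(p) = 1/(-12 + p) (J(p) = 1/(p - 12) = 1/(-12 + p))
J(48/31)/t(-15 + 31) = 1/((-12 + 48/31)*(-15 + 31)) = 1/((-12 + 48*(1/31))*16) = (1/16)/(-12 + 48/31) = (1/16)/(-324/31) = -31/324*1/16 = -31/5184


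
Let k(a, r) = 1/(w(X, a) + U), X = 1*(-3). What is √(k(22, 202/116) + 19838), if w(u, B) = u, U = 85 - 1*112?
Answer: √17854170/30 ≈ 140.85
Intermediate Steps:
U = -27 (U = 85 - 112 = -27)
X = -3
k(a, r) = -1/30 (k(a, r) = 1/(-3 - 27) = 1/(-30) = -1/30)
√(k(22, 202/116) + 19838) = √(-1/30 + 19838) = √(595139/30) = √17854170/30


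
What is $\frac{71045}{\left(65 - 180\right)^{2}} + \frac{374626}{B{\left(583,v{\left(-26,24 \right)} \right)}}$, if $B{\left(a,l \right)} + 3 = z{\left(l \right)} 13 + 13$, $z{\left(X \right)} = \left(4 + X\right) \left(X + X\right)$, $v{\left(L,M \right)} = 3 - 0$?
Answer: $\frac{499392987}{735310} \approx 679.16$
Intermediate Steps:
$v{\left(L,M \right)} = 3$ ($v{\left(L,M \right)} = 3 + 0 = 3$)
$z{\left(X \right)} = 2 X \left(4 + X\right)$ ($z{\left(X \right)} = \left(4 + X\right) 2 X = 2 X \left(4 + X\right)$)
$B{\left(a,l \right)} = 10 + 26 l \left(4 + l\right)$ ($B{\left(a,l \right)} = -3 + \left(2 l \left(4 + l\right) 13 + 13\right) = -3 + \left(26 l \left(4 + l\right) + 13\right) = -3 + \left(13 + 26 l \left(4 + l\right)\right) = 10 + 26 l \left(4 + l\right)$)
$\frac{71045}{\left(65 - 180\right)^{2}} + \frac{374626}{B{\left(583,v{\left(-26,24 \right)} \right)}} = \frac{71045}{\left(65 - 180\right)^{2}} + \frac{374626}{10 + 26 \cdot 3 \left(4 + 3\right)} = \frac{71045}{\left(-115\right)^{2}} + \frac{374626}{10 + 26 \cdot 3 \cdot 7} = \frac{71045}{13225} + \frac{374626}{10 + 546} = 71045 \cdot \frac{1}{13225} + \frac{374626}{556} = \frac{14209}{2645} + 374626 \cdot \frac{1}{556} = \frac{14209}{2645} + \frac{187313}{278} = \frac{499392987}{735310}$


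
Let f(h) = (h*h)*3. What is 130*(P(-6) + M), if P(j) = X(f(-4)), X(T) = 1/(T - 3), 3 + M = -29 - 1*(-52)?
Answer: 23426/9 ≈ 2602.9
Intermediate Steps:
M = 20 (M = -3 + (-29 - 1*(-52)) = -3 + (-29 + 52) = -3 + 23 = 20)
f(h) = 3*h² (f(h) = h²*3 = 3*h²)
X(T) = 1/(-3 + T)
P(j) = 1/45 (P(j) = 1/(-3 + 3*(-4)²) = 1/(-3 + 3*16) = 1/(-3 + 48) = 1/45)
130*(P(-6) + M) = 130*(1/45 + 20) = 130*(901/45) = 23426/9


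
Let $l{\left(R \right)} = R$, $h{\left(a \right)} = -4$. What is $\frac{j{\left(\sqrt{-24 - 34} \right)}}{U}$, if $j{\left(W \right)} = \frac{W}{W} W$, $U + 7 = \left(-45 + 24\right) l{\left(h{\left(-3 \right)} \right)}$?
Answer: $\frac{i \sqrt{58}}{77} \approx 0.098906 i$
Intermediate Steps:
$U = 77$ ($U = -7 + \left(-45 + 24\right) \left(-4\right) = -7 - -84 = -7 + 84 = 77$)
$j{\left(W \right)} = W$ ($j{\left(W \right)} = 1 W = W$)
$\frac{j{\left(\sqrt{-24 - 34} \right)}}{U} = \frac{\sqrt{-24 - 34}}{77} = \sqrt{-58} \cdot \frac{1}{77} = i \sqrt{58} \cdot \frac{1}{77} = \frac{i \sqrt{58}}{77}$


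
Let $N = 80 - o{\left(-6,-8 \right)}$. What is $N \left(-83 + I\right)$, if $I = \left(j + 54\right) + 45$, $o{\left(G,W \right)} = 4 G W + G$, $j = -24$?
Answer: $848$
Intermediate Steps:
$o{\left(G,W \right)} = G + 4 G W$ ($o{\left(G,W \right)} = 4 G W + G = G + 4 G W$)
$N = -106$ ($N = 80 - - 6 \left(1 + 4 \left(-8\right)\right) = 80 - - 6 \left(1 - 32\right) = 80 - \left(-6\right) \left(-31\right) = 80 - 186 = -106$)
$I = 75$ ($I = \left(-24 + 54\right) + 45 = 30 + 45 = 75$)
$N \left(-83 + I\right) = - 106 \left(-83 + 75\right) = \left(-106\right) \left(-8\right) = 848$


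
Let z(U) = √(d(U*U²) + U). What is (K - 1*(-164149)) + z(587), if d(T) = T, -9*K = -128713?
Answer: 1606054/9 + √202262590 ≈ 1.9267e+5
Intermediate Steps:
K = 128713/9 (K = -⅑*(-128713) = 128713/9 ≈ 14301.)
z(U) = √(U + U³) (z(U) = √(U*U² + U) = √(U³ + U) = √(U + U³))
(K - 1*(-164149)) + z(587) = (128713/9 - 1*(-164149)) + √(587 + 587³) = (128713/9 + 164149) + √(587 + 202262003) = 1606054/9 + √202262590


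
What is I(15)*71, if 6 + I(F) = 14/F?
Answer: -5396/15 ≈ -359.73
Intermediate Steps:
I(F) = -6 + 14/F
I(15)*71 = (-6 + 14/15)*71 = -76/15*71 = -5396/15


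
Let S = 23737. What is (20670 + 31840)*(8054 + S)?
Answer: 1669345410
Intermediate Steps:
(20670 + 31840)*(8054 + S) = (20670 + 31840)*(8054 + 23737) = 52510*31791 = 1669345410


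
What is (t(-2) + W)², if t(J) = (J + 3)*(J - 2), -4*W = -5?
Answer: 121/16 ≈ 7.5625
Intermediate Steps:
W = 5/4 (W = -¼*(-5) = 5/4 ≈ 1.2500)
t(J) = (-2 + J)*(3 + J) (t(J) = (3 + J)*(-2 + J) = (-2 + J)*(3 + J))
(t(-2) + W)² = ((-6 - 2 + (-2)²) + 5/4)² = ((-6 - 2 + 4) + 5/4)² = (-4 + 5/4)² = (-11/4)² = 121/16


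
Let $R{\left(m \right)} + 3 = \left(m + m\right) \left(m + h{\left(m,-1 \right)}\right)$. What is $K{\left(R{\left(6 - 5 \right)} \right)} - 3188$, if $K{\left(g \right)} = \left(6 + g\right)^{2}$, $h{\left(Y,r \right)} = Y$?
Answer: $-3139$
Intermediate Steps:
$R{\left(m \right)} = -3 + 4 m^{2}$ ($R{\left(m \right)} = -3 + \left(m + m\right) \left(m + m\right) = -3 + 2 m 2 m = -3 + 4 m^{2}$)
$K{\left(R{\left(6 - 5 \right)} \right)} - 3188 = \left(6 - \left(3 - 4 \left(6 - 5\right)^{2}\right)\right)^{2} - 3188 = \left(6 - \left(3 - 4 \cdot 1^{2}\right)\right)^{2} - 3188 = \left(6 + \left(-3 + 4 \cdot 1\right)\right)^{2} - 3188 = \left(6 + \left(-3 + 4\right)\right)^{2} - 3188 = \left(6 + 1\right)^{2} - 3188 = 7^{2} - 3188 = 49 - 3188 = -3139$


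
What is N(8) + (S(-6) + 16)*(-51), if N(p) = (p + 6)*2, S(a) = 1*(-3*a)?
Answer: -1706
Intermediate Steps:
S(a) = -3*a
N(p) = 12 + 2*p (N(p) = (6 + p)*2 = 12 + 2*p)
N(8) + (S(-6) + 16)*(-51) = (12 + 2*8) + (-3*(-6) + 16)*(-51) = (12 + 16) + (18 + 16)*(-51) = 28 + 34*(-51) = 28 - 1734 = -1706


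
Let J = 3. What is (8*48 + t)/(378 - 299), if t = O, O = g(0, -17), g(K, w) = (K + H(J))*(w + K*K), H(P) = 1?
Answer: 367/79 ≈ 4.6456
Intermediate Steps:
g(K, w) = (1 + K)*(w + K**2) (g(K, w) = (K + 1)*(w + K*K) = (1 + K)*(w + K**2))
O = -17 (O = -17 + 0**2 + 0**3 + 0*(-17) = -17 + 0 + 0 + 0 = -17)
t = -17
(8*48 + t)/(378 - 299) = (8*48 - 17)/(378 - 299) = (384 - 17)/79 = 367*(1/79) = 367/79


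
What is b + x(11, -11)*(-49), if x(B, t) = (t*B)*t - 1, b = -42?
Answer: -65212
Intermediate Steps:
x(B, t) = -1 + B*t² (x(B, t) = (B*t)*t - 1 = B*t² - 1 = -1 + B*t²)
b + x(11, -11)*(-49) = -42 + (-1 + 11*(-11)²)*(-49) = -42 + (-1 + 11*121)*(-49) = -42 + (-1 + 1331)*(-49) = -42 + 1330*(-49) = -42 - 65170 = -65212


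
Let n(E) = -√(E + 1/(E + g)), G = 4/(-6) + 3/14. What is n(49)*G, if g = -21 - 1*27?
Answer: 95*√2/42 ≈ 3.1988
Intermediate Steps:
g = -48 (g = -21 - 27 = -48)
G = -19/42 (G = 4*(-⅙) + 3*(1/14) = -⅔ + 3/14 = -19/42 ≈ -0.45238)
n(E) = -√(E + 1/(-48 + E)) (n(E) = -√(E + 1/(E - 48)) = -√(E + 1/(-48 + E)))
n(49)*G = -√((1 + 49*(-48 + 49))/(-48 + 49))*(-19/42) = -√((1 + 49*1)/1)*(-19/42) = -√(1*(1 + 49))*(-19/42) = -√(1*50)*(-19/42) = -√50*(-19/42) = -5*√2*(-19/42) = 95*√2/42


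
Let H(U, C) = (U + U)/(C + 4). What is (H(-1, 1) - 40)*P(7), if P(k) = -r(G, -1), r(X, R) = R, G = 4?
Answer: -202/5 ≈ -40.400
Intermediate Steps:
P(k) = 1 (P(k) = -1*(-1) = 1)
H(U, C) = 2*U/(4 + C) (H(U, C) = (2*U)/(4 + C) = 2*U/(4 + C))
(H(-1, 1) - 40)*P(7) = (2*(-1)/(4 + 1) - 40)*1 = (2*(-1)/5 - 40)*1 = (2*(-1)*(⅕) - 40)*1 = (-⅖ - 40)*1 = -202/5*1 = -202/5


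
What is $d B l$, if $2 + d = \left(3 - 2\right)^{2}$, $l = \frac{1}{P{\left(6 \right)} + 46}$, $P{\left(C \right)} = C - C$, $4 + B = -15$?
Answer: $\frac{19}{46} \approx 0.41304$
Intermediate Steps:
$B = -19$ ($B = -4 - 15 = -19$)
$P{\left(C \right)} = 0$
$l = \frac{1}{46}$ ($l = \frac{1}{0 + 46} = \frac{1}{46} \approx 0.021739$)
$d = -1$ ($d = -2 + \left(3 - 2\right)^{2} = -2 + 1^{2} = -2 + 1 = -1$)
$d B l = \left(-1\right) \left(-19\right) \frac{1}{46} = 19 \cdot \frac{1}{46} = \frac{19}{46}$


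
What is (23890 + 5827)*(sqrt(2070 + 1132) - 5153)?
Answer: -153131701 + 29717*sqrt(3202) ≈ -1.5145e+8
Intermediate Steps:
(23890 + 5827)*(sqrt(2070 + 1132) - 5153) = 29717*(sqrt(3202) - 5153) = 29717*(-5153 + sqrt(3202)) = -153131701 + 29717*sqrt(3202)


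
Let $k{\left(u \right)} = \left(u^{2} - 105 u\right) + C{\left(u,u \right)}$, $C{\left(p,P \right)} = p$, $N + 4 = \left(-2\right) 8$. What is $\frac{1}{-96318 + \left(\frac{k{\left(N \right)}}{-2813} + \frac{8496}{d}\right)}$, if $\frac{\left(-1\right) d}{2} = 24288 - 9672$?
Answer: $- \frac{19691}{1896620821} \approx -1.0382 \cdot 10^{-5}$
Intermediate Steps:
$N = -20$ ($N = -4 - 16 = -20$)
$k{\left(u \right)} = u^{2} - 104 u$ ($k{\left(u \right)} = \left(u^{2} - 105 u\right) + u = u^{2} - 104 u$)
$d = -29232$ ($d = - 2 \left(24288 - 9672\right) = \left(-2\right) 14616 = -29232$)
$\frac{1}{-96318 + \left(\frac{k{\left(N \right)}}{-2813} + \frac{8496}{d}\right)} = \frac{1}{-96318 + \left(\frac{\left(-20\right) \left(-104 - 20\right)}{-2813} + \frac{8496}{-29232}\right)} = \frac{1}{-96318 + \left(\left(-20\right) \left(-124\right) \left(- \frac{1}{2813}\right) + 8496 \left(- \frac{1}{29232}\right)\right)} = \frac{1}{-96318 + \left(2480 \left(- \frac{1}{2813}\right) - \frac{59}{203}\right)} = \frac{1}{-96318 - \frac{23083}{19691}} = \frac{1}{- \frac{1896620821}{19691}} = - \frac{19691}{1896620821}$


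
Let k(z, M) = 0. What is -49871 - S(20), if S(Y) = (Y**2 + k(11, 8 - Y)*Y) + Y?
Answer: -50291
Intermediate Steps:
S(Y) = Y + Y**2 (S(Y) = (Y**2 + 0*Y) + Y = (Y**2 + 0) + Y = Y**2 + Y = Y + Y**2)
-49871 - S(20) = -49871 - 20*(1 + 20) = -49871 - 20*21 = -49871 - 1*420 = -49871 - 420 = -50291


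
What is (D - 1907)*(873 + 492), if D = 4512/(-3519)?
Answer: -1018478825/391 ≈ -2.6048e+6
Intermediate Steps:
D = -1504/1173 (D = 4512*(-1/3519) = -1504/1173 ≈ -1.2822)
(D - 1907)*(873 + 492) = (-1504/1173 - 1907)*(873 + 492) = -2238415/1173*1365 = -1018478825/391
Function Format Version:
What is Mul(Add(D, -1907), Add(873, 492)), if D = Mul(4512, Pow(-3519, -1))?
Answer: Rational(-1018478825, 391) ≈ -2.6048e+6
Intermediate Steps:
D = Rational(-1504, 1173) (D = Mul(4512, Rational(-1, 3519)) = Rational(-1504, 1173) ≈ -1.2822)
Mul(Add(D, -1907), Add(873, 492)) = Mul(Add(Rational(-1504, 1173), -1907), Add(873, 492)) = Mul(Rational(-2238415, 1173), 1365) = Rational(-1018478825, 391)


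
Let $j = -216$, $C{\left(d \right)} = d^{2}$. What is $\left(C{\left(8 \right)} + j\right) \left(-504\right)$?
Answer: $76608$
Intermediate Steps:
$\left(C{\left(8 \right)} + j\right) \left(-504\right) = \left(8^{2} - 216\right) \left(-504\right) = \left(64 - 216\right) \left(-504\right) = \left(-152\right) \left(-504\right) = 76608$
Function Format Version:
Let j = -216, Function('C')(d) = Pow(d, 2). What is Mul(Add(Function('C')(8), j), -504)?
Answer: 76608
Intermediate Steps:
Mul(Add(Function('C')(8), j), -504) = Mul(Add(Pow(8, 2), -216), -504) = Mul(Add(64, -216), -504) = Mul(-152, -504) = 76608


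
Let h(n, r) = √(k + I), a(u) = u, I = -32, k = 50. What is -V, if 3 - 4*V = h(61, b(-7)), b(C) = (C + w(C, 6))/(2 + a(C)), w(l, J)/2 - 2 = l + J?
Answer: -¾ + 3*√2/4 ≈ 0.31066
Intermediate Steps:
w(l, J) = 4 + 2*J + 2*l (w(l, J) = 4 + 2*(l + J) = 4 + 2*(J + l) = 4 + (2*J + 2*l) = 4 + 2*J + 2*l)
b(C) = (16 + 3*C)/(2 + C) (b(C) = (C + (4 + 2*6 + 2*C))/(2 + C) = (C + (4 + 12 + 2*C))/(2 + C) = (C + (16 + 2*C))/(2 + C) = (16 + 3*C)/(2 + C))
h(n, r) = 3*√2 (h(n, r) = √(50 - 32) = √18 = 3*√2)
V = ¾ - 3*√2/4 ≈ -0.31066
-V = -(¾ - 3*√2/4) = -¾ + 3*√2/4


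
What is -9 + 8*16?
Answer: 119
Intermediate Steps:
-9 + 8*16 = -9 + 128 = 119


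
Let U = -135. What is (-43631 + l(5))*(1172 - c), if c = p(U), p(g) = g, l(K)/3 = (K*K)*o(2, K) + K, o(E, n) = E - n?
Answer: -57300187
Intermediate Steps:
l(K) = 3*K + 3*K²*(2 - K) (l(K) = 3*((K*K)*(2 - K) + K) = 3*(K²*(2 - K) + K) = 3*(K + K²*(2 - K)) = 3*K + 3*K²*(2 - K))
c = -135
(-43631 + l(5))*(1172 - c) = (-43631 - 3*5*(-1 + 5*(-2 + 5)))*(1172 - 1*(-135)) = (-43631 - 3*5*(-1 + 5*3))*(1172 + 135) = (-43631 - 3*5*(-1 + 15))*1307 = (-43631 - 3*5*14)*1307 = (-43631 - 210)*1307 = -43841*1307 = -57300187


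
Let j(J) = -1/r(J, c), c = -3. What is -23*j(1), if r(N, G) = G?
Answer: -23/3 ≈ -7.6667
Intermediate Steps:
j(J) = ⅓ (j(J) = -1/(-3) = -1*(-⅓) = ⅓)
-23*j(1) = -23*⅓ = -23/3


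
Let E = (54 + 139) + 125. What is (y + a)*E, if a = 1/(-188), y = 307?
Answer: 9176685/94 ≈ 97624.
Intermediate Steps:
a = -1/188 ≈ -0.0053191
E = 318 (E = 193 + 125 = 318)
(y + a)*E = (307 - 1/188)*318 = (57715/188)*318 = 9176685/94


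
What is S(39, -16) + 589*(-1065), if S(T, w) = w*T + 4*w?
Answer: -627973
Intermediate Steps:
S(T, w) = 4*w + T*w (S(T, w) = T*w + 4*w = 4*w + T*w)
S(39, -16) + 589*(-1065) = -16*(4 + 39) + 589*(-1065) = -16*43 - 627285 = -688 - 627285 = -627973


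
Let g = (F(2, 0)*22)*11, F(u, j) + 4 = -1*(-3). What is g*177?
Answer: -42834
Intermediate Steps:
F(u, j) = -1 (F(u, j) = -4 - 1*(-3) = -4 + 3 = -1)
g = -242 (g = -1*22*11 = -22*11 = -242)
g*177 = -242*177 = -42834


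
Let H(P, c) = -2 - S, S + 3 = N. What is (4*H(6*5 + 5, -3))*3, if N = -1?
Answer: 24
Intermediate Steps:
S = -4 (S = -3 - 1 = -4)
H(P, c) = 2 (H(P, c) = -2 - 1*(-4) = -2 + 4 = 2)
(4*H(6*5 + 5, -3))*3 = (4*2)*3 = 8*3 = 24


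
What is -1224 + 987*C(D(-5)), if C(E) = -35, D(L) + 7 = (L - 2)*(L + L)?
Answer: -35769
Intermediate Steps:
D(L) = -7 + 2*L*(-2 + L) (D(L) = -7 + (L - 2)*(L + L) = -7 + (-2 + L)*(2*L) = -7 + 2*L*(-2 + L))
-1224 + 987*C(D(-5)) = -1224 + 987*(-35) = -1224 - 34545 = -35769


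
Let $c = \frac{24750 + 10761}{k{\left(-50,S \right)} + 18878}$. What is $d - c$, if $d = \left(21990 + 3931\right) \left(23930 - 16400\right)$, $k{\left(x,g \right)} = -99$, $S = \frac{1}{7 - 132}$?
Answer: $\frac{41184062031}{211} \approx 1.9519 \cdot 10^{8}$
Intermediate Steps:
$S = - \frac{1}{125}$ ($S = \frac{1}{-125} = - \frac{1}{125} \approx -0.008$)
$c = \frac{399}{211}$ ($c = \frac{24750 + 10761}{-99 + 18878} = \frac{35511}{18779} = 35511 \cdot \frac{1}{18779} = \frac{399}{211} \approx 1.891$)
$d = 195185130$ ($d = 25921 \cdot 7530 = 195185130$)
$d - c = 195185130 - \frac{399}{211} = \frac{41184062031}{211}$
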